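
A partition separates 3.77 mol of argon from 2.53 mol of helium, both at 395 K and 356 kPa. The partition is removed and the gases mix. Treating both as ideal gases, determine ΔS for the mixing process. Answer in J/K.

ΔS_mix = 35.3 J/K

Mole fractions: x_A = 3.77/6.3 = 0.598, x_B = 0.402.
ΔS_mix = −R(n_A ln x_A + n_B ln x_B) = −8.314 × (3.77 ln 0.598 + 2.53 ln 0.402) = 35.3 J/K.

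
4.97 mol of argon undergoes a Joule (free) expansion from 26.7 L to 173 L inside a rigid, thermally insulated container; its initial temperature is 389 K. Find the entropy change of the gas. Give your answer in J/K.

ΔS_gas = 77.2 J/K

For an ideal gas in free expansion Q = 0 and W = 0, so T is unchanged.
Entropy is a state function; using a reversible isothermal path, ΔS_gas = nR ln(V₂/V₁) = 4.97 × 8.314 × ln(173/26.7) = 77.2 J/K.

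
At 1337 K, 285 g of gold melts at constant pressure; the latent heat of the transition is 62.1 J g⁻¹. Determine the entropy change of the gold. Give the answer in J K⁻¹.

Heat absorbed by the substance: Q = mL = 285 × 62.1 = 17698.5 J.
At constant T, ΔS = Q_rev/T = 17698.5 / 1337 = 13.2 J/K.

ΔS = 13.2 J/K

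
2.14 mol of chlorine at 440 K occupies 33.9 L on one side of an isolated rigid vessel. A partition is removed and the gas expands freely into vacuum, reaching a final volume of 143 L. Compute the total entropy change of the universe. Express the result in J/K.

ΔS_universe = 25.6 J/K

No heat is exchanged and no work is done, so the ideal-gas temperature stays constant.
Entropy is a state function; using a reversible isothermal path, ΔS_gas = nR ln(V₂/V₁) = 2.14 × 8.314 × ln(143/33.9) = 25.6 J/K.
The insulated surroundings exchange no heat, so ΔS_surr = 0 and ΔS_universe = ΔS_gas.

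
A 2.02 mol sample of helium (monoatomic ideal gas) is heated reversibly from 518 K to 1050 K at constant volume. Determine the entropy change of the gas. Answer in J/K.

At constant volume, ΔS = nC_V ln(T₂/T₁) with C_V = 3R/2 = 12.47 J mol⁻¹ K⁻¹.
ΔS = 2.02 × 12.47 × ln(1050/518) = 17.8 J/K.

ΔS = 17.8 J/K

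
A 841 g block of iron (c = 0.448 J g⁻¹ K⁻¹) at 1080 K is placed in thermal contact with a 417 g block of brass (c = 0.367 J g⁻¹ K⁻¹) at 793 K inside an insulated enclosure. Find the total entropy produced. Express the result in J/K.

ΔS_total = 4.96 J/K

Energy balance: T_f = (m₁c₁T₁ + m₂c₂T₂)/(m₁c₁ + m₂c₂) = 997.1 K.
ΔS₁ = m₁c₁ ln(T_f/T₁) = 376.768 × ln(997.1/1080) = -30.09 J/K.
ΔS₂ = m₂c₂ ln(T_f/T₂) = 153.039 × ln(997.1/793) = 35.05 J/K.
ΔS_total = -30.09 + 35.05 = 4.96 J/K.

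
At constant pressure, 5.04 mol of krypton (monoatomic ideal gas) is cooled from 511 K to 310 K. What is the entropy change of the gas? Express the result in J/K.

ΔS = -52.4 J/K

At constant pressure, ΔS = nC_p ln(T₂/T₁) with C_p = 5R/2 = 20.79 J mol⁻¹ K⁻¹.
ΔS = 5.04 × 20.79 × ln(310/511) = -52.4 J/K.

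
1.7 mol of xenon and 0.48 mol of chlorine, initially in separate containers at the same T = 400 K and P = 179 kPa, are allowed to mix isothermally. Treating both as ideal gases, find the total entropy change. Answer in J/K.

ΔS_mix = 9.55 J/K

Mole fractions: x_A = 1.7/2.18 = 0.78, x_B = 0.22.
ΔS_mix = −R(n_A ln x_A + n_B ln x_B) = −8.314 × (1.7 ln 0.78 + 0.48 ln 0.22) = 9.55 J/K.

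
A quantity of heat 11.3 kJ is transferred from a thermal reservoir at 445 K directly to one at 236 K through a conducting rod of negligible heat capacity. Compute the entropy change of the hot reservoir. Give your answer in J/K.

ΔS_hot = -25.4 J/K

The hot reservoir loses heat Q, so ΔS_hot = −Q/T_H = −11300/445 = -25.4 J/K.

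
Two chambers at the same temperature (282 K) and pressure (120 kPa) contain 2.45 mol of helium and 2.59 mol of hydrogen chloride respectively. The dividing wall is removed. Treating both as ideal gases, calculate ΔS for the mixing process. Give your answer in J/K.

ΔS_mix = 29 J/K

Mole fractions: x_A = 2.45/5.04 = 0.486, x_B = 0.514.
ΔS_mix = −R(n_A ln x_A + n_B ln x_B) = −8.314 × (2.45 ln 0.486 + 2.59 ln 0.514) = 29 J/K.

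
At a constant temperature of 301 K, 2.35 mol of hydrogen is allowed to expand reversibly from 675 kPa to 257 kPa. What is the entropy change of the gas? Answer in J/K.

ΔS_gas = 18.9 J/K

For an isothermal ideal gas ΔS_gas = nR ln(P₁/P₂) = 2.35 × 8.314 × ln(675/257) = 18.9 J/K.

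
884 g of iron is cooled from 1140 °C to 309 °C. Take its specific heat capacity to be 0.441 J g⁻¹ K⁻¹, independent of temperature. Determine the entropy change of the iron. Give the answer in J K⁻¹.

ΔS = -346 J/K

In kelvin: T₁ = 1413.15 K, T₂ = 582.15 K. ΔS = ∫dQ_rev/T = m c ln(T₂/T₁) = 884 × 0.441 × ln(582.15/1413.15) = -346 J/K.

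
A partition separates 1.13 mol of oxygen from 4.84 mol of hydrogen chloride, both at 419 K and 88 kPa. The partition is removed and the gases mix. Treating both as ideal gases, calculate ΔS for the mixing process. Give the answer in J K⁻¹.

Mole fractions: x_A = 1.13/5.97 = 0.189, x_B = 0.811.
ΔS_mix = −R(n_A ln x_A + n_B ln x_B) = −8.314 × (1.13 ln 0.189 + 4.84 ln 0.811) = 24.1 J/K.

ΔS_mix = 24.1 J/K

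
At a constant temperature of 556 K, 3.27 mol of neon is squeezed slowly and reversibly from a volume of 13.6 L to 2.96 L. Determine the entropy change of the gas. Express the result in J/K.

For an isothermal ideal gas ΔS_gas = nR ln(V₂/V₁) = 3.27 × 8.314 × ln(2.96/13.6) = -41.5 J/K.

ΔS_gas = -41.5 J/K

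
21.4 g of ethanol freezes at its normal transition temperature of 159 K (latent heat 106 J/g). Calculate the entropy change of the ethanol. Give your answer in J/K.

ΔS = -14.3 J/K

Heat released by the substance: Q = −mL = −21.4 × 106 = −2268.4 J.
At constant T, ΔS = Q_rev/T = −2268.4 / 159 = -14.3 J/K.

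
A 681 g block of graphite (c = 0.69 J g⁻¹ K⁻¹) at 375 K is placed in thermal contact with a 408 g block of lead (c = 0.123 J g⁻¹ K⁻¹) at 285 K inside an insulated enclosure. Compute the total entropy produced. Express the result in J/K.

ΔS_total = 1.59 J/K

Energy balance: T_f = (m₁c₁T₁ + m₂c₂T₂)/(m₁c₁ + m₂c₂) = 366.32 K.
ΔS₁ = m₁c₁ ln(T_f/T₁) = 469.89 × ln(366.32/375) = -11.01 J/K.
ΔS₂ = m₂c₂ ln(T_f/T₂) = 50.184 × ln(366.32/285) = 12.6 J/K.
ΔS_total = -11.01 + 12.6 = 1.59 J/K.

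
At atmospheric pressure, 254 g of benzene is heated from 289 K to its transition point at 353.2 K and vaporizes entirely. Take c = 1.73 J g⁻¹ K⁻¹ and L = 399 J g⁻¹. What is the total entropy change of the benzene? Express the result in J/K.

Warming step: ΔS₁ = m c ln(T_tr/T_i) = 254 × 1.73 × ln(353.2/289) = 88.15 J/K.
Phase change: ΔS₂ = +mL/T_tr = 254 × 399 / 353.2 = 286.9 J/K.
ΔS_total = (88.15) + (286.9) = 375 J/K.

ΔS = 375 J/K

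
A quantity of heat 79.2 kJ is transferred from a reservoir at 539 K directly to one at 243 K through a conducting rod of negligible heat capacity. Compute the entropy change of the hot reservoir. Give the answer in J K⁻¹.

The hot reservoir loses heat Q, so ΔS_hot = −Q/T_H = −79200/539 = -147 J/K.

ΔS_hot = -147 J/K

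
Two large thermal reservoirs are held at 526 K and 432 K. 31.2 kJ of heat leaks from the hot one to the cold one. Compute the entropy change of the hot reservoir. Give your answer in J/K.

ΔS_hot = -59.3 J/K

The hot reservoir loses heat Q, so ΔS_hot = −Q/T_H = −31200/526 = -59.3 J/K.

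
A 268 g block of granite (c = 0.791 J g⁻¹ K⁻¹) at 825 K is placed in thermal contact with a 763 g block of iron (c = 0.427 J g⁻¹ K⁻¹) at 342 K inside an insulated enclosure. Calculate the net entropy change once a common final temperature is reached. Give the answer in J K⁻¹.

ΔS_total = 51.3 J/K

Energy balance: T_f = (m₁c₁T₁ + m₂c₂T₂)/(m₁c₁ + m₂c₂) = 532.39 K.
ΔS₁ = m₁c₁ ln(T_f/T₁) = 211.988 × ln(532.39/825) = -92.85 J/K.
ΔS₂ = m₂c₂ ln(T_f/T₂) = 325.801 × ln(532.39/342) = 144.2 J/K.
ΔS_total = -92.85 + 144.2 = 51.3 J/K.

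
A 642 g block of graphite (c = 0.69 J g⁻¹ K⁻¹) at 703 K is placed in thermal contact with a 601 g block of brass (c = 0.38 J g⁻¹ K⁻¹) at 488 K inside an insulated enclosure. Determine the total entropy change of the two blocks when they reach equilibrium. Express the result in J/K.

ΔS_total = 9.62 J/K

Energy balance: T_f = (m₁c₁T₁ + m₂c₂T₂)/(m₁c₁ + m₂c₂) = 629.86 K.
ΔS₁ = m₁c₁ ln(T_f/T₁) = 442.98 × ln(629.86/703) = -48.66 J/K.
ΔS₂ = m₂c₂ ln(T_f/T₂) = 228.38 × ln(629.86/488) = 58.28 J/K.
ΔS_total = -48.66 + 58.28 = 9.62 J/K.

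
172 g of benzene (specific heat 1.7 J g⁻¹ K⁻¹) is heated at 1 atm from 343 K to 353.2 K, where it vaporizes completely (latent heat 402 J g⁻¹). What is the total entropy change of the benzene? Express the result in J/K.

Warming step: ΔS₁ = m c ln(T_tr/T_i) = 172 × 1.7 × ln(353.2/343) = 8.568 J/K.
Phase change: ΔS₂ = +mL/T_tr = 172 × 402 / 353.2 = 195.8 J/K.
ΔS_total = (8.568) + (195.8) = 204 J/K.

ΔS = 204 J/K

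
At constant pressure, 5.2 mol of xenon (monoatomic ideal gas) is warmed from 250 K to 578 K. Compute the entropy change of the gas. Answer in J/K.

At constant pressure, ΔS = nC_p ln(T₂/T₁) with C_p = 5R/2 = 20.79 J mol⁻¹ K⁻¹.
ΔS = 5.2 × 20.79 × ln(578/250) = 90.6 J/K.

ΔS = 90.6 J/K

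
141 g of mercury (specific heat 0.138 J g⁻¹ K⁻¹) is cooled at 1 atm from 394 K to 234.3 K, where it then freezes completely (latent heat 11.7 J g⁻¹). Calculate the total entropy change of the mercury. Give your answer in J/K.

Cooling step: ΔS₁ = m c ln(T_tr/T_i) = 141 × 0.138 × ln(234.3/394) = -10.11 J/K.
Phase change: ΔS₂ = −mL/T_tr = −141 × 11.7 / 234.3 = -7.041 J/K.
ΔS_total = (-10.11) + (-7.041) = -17.2 J/K.

ΔS = -17.2 J/K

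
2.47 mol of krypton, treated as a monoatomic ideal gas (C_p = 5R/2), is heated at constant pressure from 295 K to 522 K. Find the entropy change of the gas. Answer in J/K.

At constant pressure, ΔS = nC_p ln(T₂/T₁) with C_p = 5R/2 = 20.79 J mol⁻¹ K⁻¹.
ΔS = 2.47 × 20.79 × ln(522/295) = 29.3 J/K.

ΔS = 29.3 J/K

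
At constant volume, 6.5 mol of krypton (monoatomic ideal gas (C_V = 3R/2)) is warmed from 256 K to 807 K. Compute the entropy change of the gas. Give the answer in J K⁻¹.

ΔS = 93.1 J/K

At constant volume, ΔS = nC_V ln(T₂/T₁) with C_V = 3R/2 = 12.47 J mol⁻¹ K⁻¹.
ΔS = 6.5 × 12.47 × ln(807/256) = 93.1 J/K.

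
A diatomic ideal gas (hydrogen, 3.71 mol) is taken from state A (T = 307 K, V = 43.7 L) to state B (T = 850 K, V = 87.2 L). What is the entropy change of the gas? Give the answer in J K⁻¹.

ΔS = 99.8 J/K

Entropy is a state function: ΔS = nC_V ln(T₂/T₁) + nR ln(V₂/V₁), with C_V = 5R/2 = 20.79 J mol⁻¹ K⁻¹ for a diatomic ideal gas.
ΔS = 3.71 × [20.79 × ln(850/307) + 8.314 × ln(87.2/43.7)] = 99.8 J/K.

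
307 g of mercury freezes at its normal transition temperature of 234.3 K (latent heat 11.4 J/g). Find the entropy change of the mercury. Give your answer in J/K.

ΔS = -14.9 J/K

Heat released by the substance: Q = −mL = −307 × 11.4 = −3499.8 J.
At constant T, ΔS = Q_rev/T = −3499.8 / 234.3 = -14.9 J/K.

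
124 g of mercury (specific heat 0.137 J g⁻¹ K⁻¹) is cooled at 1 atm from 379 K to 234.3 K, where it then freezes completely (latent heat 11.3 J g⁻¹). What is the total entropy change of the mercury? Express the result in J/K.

ΔS = -14.2 J/K

Cooling step: ΔS₁ = m c ln(T_tr/T_i) = 124 × 0.137 × ln(234.3/379) = -8.17 J/K.
Phase change: ΔS₂ = −mL/T_tr = −124 × 11.3 / 234.3 = -5.98 J/K.
ΔS_total = (-8.17) + (-5.98) = -14.2 J/K.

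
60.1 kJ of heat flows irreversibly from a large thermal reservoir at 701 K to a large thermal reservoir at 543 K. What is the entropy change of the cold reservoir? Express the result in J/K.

The cold reservoir gains heat Q, so ΔS_cold = +Q/T_C = 60100/543 = 111 J/K.

ΔS_cold = 111 J/K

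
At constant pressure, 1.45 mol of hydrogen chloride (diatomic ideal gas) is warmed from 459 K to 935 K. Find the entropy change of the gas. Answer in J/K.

ΔS = 30 J/K

At constant pressure, ΔS = nC_p ln(T₂/T₁) with C_p = 7R/2 = 29.1 J mol⁻¹ K⁻¹.
ΔS = 1.45 × 29.1 × ln(935/459) = 30 J/K.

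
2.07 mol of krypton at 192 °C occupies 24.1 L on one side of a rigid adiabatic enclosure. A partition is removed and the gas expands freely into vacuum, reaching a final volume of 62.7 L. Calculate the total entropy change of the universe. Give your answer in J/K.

ΔS_universe = 16.5 J/K

No heat is exchanged and no work is done, so the ideal-gas temperature stays constant.
Entropy is a state function; using a reversible isothermal path, ΔS_gas = nR ln(V₂/V₁) = 2.07 × 8.314 × ln(62.7/24.1) = 16.5 J/K.
The insulated surroundings exchange no heat, so ΔS_surr = 0 and ΔS_universe = ΔS_gas.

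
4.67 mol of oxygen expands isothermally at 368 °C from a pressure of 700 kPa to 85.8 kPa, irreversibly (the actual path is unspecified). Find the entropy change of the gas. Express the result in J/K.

Entropy is a state function, so ΔS_gas depends only on the end states.
For an isothermal ideal gas ΔS_gas = nR ln(P₁/P₂) = 4.67 × 8.314 × ln(700/85.8) = 81.5 J/K.

ΔS_gas = 81.5 J/K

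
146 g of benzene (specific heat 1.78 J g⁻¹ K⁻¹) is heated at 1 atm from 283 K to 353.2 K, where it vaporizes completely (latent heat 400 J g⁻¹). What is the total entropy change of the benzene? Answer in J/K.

Warming step: ΔS₁ = m c ln(T_tr/T_i) = 146 × 1.78 × ln(353.2/283) = 57.59 J/K.
Phase change: ΔS₂ = +mL/T_tr = 146 × 400 / 353.2 = 165.3 J/K.
ΔS_total = (57.59) + (165.3) = 223 J/K.

ΔS = 223 J/K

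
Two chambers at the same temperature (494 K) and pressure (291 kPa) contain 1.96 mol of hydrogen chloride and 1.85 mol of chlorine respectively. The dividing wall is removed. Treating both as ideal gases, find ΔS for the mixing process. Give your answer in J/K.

ΔS_mix = 21.9 J/K

Mole fractions: x_A = 1.96/3.81 = 0.514, x_B = 0.486.
ΔS_mix = −R(n_A ln x_A + n_B ln x_B) = −8.314 × (1.96 ln 0.514 + 1.85 ln 0.486) = 21.9 J/K.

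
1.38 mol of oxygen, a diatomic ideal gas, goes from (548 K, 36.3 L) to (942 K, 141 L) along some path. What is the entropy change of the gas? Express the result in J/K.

ΔS = 31.1 J/K

Entropy is a state function: ΔS = nC_V ln(T₂/T₁) + nR ln(V₂/V₁), with C_V = 5R/2 = 20.79 J mol⁻¹ K⁻¹ for a diatomic ideal gas.
ΔS = 1.38 × [20.79 × ln(942/548) + 8.314 × ln(141/36.3)] = 31.1 J/K.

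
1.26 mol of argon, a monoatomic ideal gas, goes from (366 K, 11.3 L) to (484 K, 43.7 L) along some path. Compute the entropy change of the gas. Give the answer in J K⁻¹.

Entropy is a state function: ΔS = nC_V ln(T₂/T₁) + nR ln(V₂/V₁), with C_V = 3R/2 = 12.47 J mol⁻¹ K⁻¹ for a monoatomic ideal gas.
ΔS = 1.26 × [12.47 × ln(484/366) + 8.314 × ln(43.7/11.3)] = 18.6 J/K.

ΔS = 18.6 J/K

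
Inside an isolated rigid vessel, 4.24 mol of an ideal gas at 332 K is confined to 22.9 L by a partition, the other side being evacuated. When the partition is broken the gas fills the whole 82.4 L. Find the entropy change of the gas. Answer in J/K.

No heat is exchanged and no work is done, so the ideal-gas temperature stays constant.
Entropy is a state function; using a reversible isothermal path, ΔS_gas = nR ln(V₂/V₁) = 4.24 × 8.314 × ln(82.4/22.9) = 45.1 J/K.

ΔS_gas = 45.1 J/K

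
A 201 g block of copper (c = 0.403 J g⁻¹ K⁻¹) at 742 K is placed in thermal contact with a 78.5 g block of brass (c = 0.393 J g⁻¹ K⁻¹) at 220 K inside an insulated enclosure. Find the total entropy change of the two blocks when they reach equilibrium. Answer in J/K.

Energy balance: T_f = (m₁c₁T₁ + m₂c₂T₂)/(m₁c₁ + m₂c₂) = 598.03 K.
ΔS₁ = m₁c₁ ln(T_f/T₁) = 81.003 × ln(598.03/742) = -17.47 J/K.
ΔS₂ = m₂c₂ ln(T_f/T₂) = 30.8505 × ln(598.03/220) = 30.85 J/K.
ΔS_total = -17.47 + 30.85 = 13.4 J/K.

ΔS_total = 13.4 J/K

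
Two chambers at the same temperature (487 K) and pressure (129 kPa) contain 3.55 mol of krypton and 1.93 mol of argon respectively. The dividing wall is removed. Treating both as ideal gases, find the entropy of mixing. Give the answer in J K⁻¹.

ΔS_mix = 29.6 J/K

Mole fractions: x_A = 3.55/5.48 = 0.648, x_B = 0.352.
ΔS_mix = −R(n_A ln x_A + n_B ln x_B) = −8.314 × (3.55 ln 0.648 + 1.93 ln 0.352) = 29.6 J/K.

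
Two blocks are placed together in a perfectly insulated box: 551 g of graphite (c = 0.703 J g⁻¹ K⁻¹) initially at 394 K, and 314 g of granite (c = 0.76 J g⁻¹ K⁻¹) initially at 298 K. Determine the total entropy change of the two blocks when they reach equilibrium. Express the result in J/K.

ΔS_total = 5.62 J/K

Energy balance: T_f = (m₁c₁T₁ + m₂c₂T₂)/(m₁c₁ + m₂c₂) = 357.4 K.
ΔS₁ = m₁c₁ ln(T_f/T₁) = 387.353 × ln(357.4/394) = -37.76 J/K.
ΔS₂ = m₂c₂ ln(T_f/T₂) = 238.64 × ln(357.4/298) = 43.38 J/K.
ΔS_total = -37.76 + 43.38 = 5.62 J/K.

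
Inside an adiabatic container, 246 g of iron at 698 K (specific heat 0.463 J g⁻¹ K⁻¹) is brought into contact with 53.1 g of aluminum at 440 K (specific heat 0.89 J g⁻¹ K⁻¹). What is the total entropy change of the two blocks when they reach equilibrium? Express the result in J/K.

ΔS_total = 3.32 J/K

Energy balance: T_f = (m₁c₁T₁ + m₂c₂T₂)/(m₁c₁ + m₂c₂) = 622.34 K.
ΔS₁ = m₁c₁ ln(T_f/T₁) = 113.898 × ln(622.34/698) = -13.07 J/K.
ΔS₂ = m₂c₂ ln(T_f/T₂) = 47.259 × ln(622.34/440) = 16.39 J/K.
ΔS_total = -13.07 + 16.39 = 3.32 J/K.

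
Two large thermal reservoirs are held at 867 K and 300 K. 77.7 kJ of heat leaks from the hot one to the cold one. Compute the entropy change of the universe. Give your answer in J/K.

ΔS_hot = −Q/T_H = −77700/867 = -89.62 J/K and ΔS_cold = +Q/T_C = 77700/300 = 259 J/K.
ΔS_total = -89.62 + 259 = 169 J/K, positive as the second law requires.

ΔS_total = 169 J/K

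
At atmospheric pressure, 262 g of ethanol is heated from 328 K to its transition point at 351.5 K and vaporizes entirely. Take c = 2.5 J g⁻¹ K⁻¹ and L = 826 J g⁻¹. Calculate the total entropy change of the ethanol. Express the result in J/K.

ΔS = 661 J/K

Warming step: ΔS₁ = m c ln(T_tr/T_i) = 262 × 2.5 × ln(351.5/328) = 45.32 J/K.
Phase change: ΔS₂ = +mL/T_tr = 262 × 826 / 351.5 = 615.7 J/K.
ΔS_total = (45.32) + (615.7) = 661 J/K.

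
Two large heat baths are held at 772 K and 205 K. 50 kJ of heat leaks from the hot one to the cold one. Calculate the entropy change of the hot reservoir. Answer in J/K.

The hot reservoir loses heat Q, so ΔS_hot = −Q/T_H = −50000/772 = -64.8 J/K.

ΔS_hot = -64.8 J/K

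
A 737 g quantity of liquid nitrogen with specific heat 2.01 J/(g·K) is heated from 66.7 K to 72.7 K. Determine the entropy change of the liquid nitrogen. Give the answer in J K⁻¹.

ΔS = 128 J/K

ΔS = ∫dQ_rev/T = m c ln(T₂/T₁) = 737 × 2.01 × ln(72.7/66.7) = 128 J/K.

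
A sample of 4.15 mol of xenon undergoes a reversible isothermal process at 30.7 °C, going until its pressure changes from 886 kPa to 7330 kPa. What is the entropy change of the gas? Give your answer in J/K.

ΔS_gas = -72.9 J/K

For an isothermal ideal gas ΔS_gas = nR ln(P₁/P₂) = 4.15 × 8.314 × ln(886/7330) = -72.9 J/K.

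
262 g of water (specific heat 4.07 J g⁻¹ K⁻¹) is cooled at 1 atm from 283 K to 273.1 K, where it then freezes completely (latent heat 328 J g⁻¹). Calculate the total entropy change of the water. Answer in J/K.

Cooling step: ΔS₁ = m c ln(T_tr/T_i) = 262 × 4.07 × ln(273.1/283) = -37.97 J/K.
Phase change: ΔS₂ = −mL/T_tr = −262 × 328 / 273.1 = -314.7 J/K.
ΔS_total = (-37.97) + (-314.7) = -353 J/K.

ΔS = -353 J/K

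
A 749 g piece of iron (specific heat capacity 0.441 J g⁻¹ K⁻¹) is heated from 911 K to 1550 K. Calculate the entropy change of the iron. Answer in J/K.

ΔS = 176 J/K

ΔS = ∫dQ_rev/T = m c ln(T₂/T₁) = 749 × 0.441 × ln(1550/911) = 176 J/K.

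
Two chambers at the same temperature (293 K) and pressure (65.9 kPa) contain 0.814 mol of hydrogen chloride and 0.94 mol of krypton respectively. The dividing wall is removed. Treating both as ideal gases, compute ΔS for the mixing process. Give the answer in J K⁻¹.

ΔS_mix = 10.1 J/K

Mole fractions: x_A = 0.814/1.75 = 0.464, x_B = 0.536.
ΔS_mix = −R(n_A ln x_A + n_B ln x_B) = −8.314 × (0.814 ln 0.464 + 0.94 ln 0.536) = 10.1 J/K.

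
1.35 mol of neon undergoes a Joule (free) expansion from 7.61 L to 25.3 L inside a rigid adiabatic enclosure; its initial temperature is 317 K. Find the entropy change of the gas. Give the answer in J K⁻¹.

For an ideal gas in free expansion Q = 0 and W = 0, so T is unchanged.
Entropy is a state function; using a reversible isothermal path, ΔS_gas = nR ln(V₂/V₁) = 1.35 × 8.314 × ln(25.3/7.61) = 13.5 J/K.

ΔS_gas = 13.5 J/K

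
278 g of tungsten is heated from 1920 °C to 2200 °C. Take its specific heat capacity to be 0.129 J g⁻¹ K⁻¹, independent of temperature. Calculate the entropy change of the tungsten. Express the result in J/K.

In kelvin: T₁ = 2193.15 K, T₂ = 2473.15 K. ΔS = ∫dQ_rev/T = m c ln(T₂/T₁) = 278 × 0.129 × ln(2473.15/2193.15) = 4.31 J/K.

ΔS = 4.31 J/K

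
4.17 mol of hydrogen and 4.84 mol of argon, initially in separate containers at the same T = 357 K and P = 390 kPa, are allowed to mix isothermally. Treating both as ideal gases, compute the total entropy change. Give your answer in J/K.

ΔS_mix = 51.7 J/K

Mole fractions: x_A = 4.17/9.01 = 0.463, x_B = 0.537.
ΔS_mix = −R(n_A ln x_A + n_B ln x_B) = −8.314 × (4.17 ln 0.463 + 4.84 ln 0.537) = 51.7 J/K.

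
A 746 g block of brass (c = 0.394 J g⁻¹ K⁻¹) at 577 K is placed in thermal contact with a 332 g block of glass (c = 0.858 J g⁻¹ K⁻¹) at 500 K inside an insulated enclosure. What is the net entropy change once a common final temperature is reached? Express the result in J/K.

Energy balance: T_f = (m₁c₁T₁ + m₂c₂T₂)/(m₁c₁ + m₂c₂) = 539.1 K.
ΔS₁ = m₁c₁ ln(T_f/T₁) = 293.924 × ln(539.1/577) = -19.97 J/K.
ΔS₂ = m₂c₂ ln(T_f/T₂) = 284.856 × ln(539.1/500) = 21.45 J/K.
ΔS_total = -19.97 + 21.45 = 1.48 J/K.

ΔS_total = 1.48 J/K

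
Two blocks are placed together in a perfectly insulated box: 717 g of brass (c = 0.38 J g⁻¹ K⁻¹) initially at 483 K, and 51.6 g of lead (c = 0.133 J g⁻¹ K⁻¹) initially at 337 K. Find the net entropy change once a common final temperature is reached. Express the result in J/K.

ΔS_total = 0.388 J/K

Energy balance: T_f = (m₁c₁T₁ + m₂c₂T₂)/(m₁c₁ + m₂c₂) = 479.41 K.
ΔS₁ = m₁c₁ ln(T_f/T₁) = 272.46 × ln(479.41/483) = -2.031 J/K.
ΔS₂ = m₂c₂ ln(T_f/T₂) = 6.8628 × ln(479.41/337) = 2.419 J/K.
ΔS_total = -2.031 + 2.419 = 0.388 J/K.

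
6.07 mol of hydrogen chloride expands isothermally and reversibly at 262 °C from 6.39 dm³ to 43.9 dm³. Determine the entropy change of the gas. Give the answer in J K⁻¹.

ΔS_gas = 97.3 J/K

For an isothermal ideal gas ΔS_gas = nR ln(V₂/V₁) = 6.07 × 8.314 × ln(43.9/6.39) = 97.3 J/K.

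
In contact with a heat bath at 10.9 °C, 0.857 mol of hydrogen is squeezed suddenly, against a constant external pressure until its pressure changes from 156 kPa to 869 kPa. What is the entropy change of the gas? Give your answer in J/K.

Entropy is a state function, so ΔS_gas depends only on the end states.
For an isothermal ideal gas ΔS_gas = nR ln(P₁/P₂) = 0.857 × 8.314 × ln(156/869) = -12.2 J/K.

ΔS_gas = -12.2 J/K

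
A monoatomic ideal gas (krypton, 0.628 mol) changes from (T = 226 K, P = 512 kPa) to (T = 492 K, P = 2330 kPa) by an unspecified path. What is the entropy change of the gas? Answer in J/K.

ΔS = 2.24 J/K

ΔS = nC_p ln(T₂/T₁) − nR ln(P₂/P₁), with C_p = 5R/2 = 20.79 J mol⁻¹ K⁻¹ for a monoatomic ideal gas.
ΔS = 0.628 × [20.79 × ln(492/226) − 8.314 × ln(2330/512)] = 2.24 J/K.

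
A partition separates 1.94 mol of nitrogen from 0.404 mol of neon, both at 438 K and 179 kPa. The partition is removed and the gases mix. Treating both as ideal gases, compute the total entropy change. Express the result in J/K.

Mole fractions: x_A = 1.94/2.34 = 0.828, x_B = 0.172.
ΔS_mix = −R(n_A ln x_A + n_B ln x_B) = −8.314 × (1.94 ln 0.828 + 0.404 ln 0.172) = 8.96 J/K.

ΔS_mix = 8.96 J/K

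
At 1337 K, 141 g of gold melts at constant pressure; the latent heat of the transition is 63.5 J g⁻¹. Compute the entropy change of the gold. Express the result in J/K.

ΔS = 6.7 J/K

Heat absorbed by the substance: Q = mL = 141 × 63.5 = 8953.5 J.
At constant T, ΔS = Q_rev/T = 8953.5 / 1337 = 6.7 J/K.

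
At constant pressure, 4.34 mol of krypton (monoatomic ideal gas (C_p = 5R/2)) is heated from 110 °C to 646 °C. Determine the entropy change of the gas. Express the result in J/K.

In kelvin: T₁ = 383.15 K, T₂ = 919.15 K. At constant pressure, ΔS = nC_p ln(T₂/T₁) with C_p = 5R/2 = 20.79 J mol⁻¹ K⁻¹.
ΔS = 4.34 × 20.79 × ln(919.15/383.15) = 78.9 J/K.

ΔS = 78.9 J/K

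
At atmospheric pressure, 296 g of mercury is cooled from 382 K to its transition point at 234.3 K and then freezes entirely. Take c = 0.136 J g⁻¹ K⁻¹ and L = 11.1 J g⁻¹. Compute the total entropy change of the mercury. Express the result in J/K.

ΔS = -33.7 J/K

Cooling step: ΔS₁ = m c ln(T_tr/T_i) = 296 × 0.136 × ln(234.3/382) = -19.68 J/K.
Phase change: ΔS₂ = −mL/T_tr = −296 × 11.1 / 234.3 = -14.02 J/K.
ΔS_total = (-19.68) + (-14.02) = -33.7 J/K.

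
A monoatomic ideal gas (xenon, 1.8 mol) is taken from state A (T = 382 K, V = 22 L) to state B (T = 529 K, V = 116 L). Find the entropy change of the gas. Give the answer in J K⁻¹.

ΔS = 32.2 J/K

Entropy is a state function: ΔS = nC_V ln(T₂/T₁) + nR ln(V₂/V₁), with C_V = 3R/2 = 12.47 J mol⁻¹ K⁻¹ for a monoatomic ideal gas.
ΔS = 1.8 × [12.47 × ln(529/382) + 8.314 × ln(116/22)] = 32.2 J/K.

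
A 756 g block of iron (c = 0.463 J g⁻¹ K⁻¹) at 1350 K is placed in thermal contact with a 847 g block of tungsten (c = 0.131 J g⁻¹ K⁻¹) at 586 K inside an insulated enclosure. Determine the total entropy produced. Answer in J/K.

Energy balance: T_f = (m₁c₁T₁ + m₂c₂T₂)/(m₁c₁ + m₂c₂) = 1166.1 K.
ΔS₁ = m₁c₁ ln(T_f/T₁) = 350.028 × ln(1166.1/1350) = -51.26 J/K.
ΔS₂ = m₂c₂ ln(T_f/T₂) = 110.957 × ln(1166.1/586) = 76.35 J/K.
ΔS_total = -51.26 + 76.35 = 25.1 J/K.

ΔS_total = 25.1 J/K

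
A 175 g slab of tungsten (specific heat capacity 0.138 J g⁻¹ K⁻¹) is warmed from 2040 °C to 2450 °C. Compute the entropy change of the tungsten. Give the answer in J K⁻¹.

In kelvin: T₁ = 2313.15 K, T₂ = 2723.15 K. ΔS = ∫dQ_rev/T = m c ln(T₂/T₁) = 175 × 0.138 × ln(2723.15/2313.15) = 3.94 J/K.

ΔS = 3.94 J/K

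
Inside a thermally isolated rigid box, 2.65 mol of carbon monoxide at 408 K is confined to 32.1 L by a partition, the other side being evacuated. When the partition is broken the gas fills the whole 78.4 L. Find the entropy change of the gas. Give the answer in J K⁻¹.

ΔS_gas = 19.7 J/K

For an ideal gas in free expansion Q = 0 and W = 0, so T is unchanged.
Entropy is a state function; using a reversible isothermal path, ΔS_gas = nR ln(V₂/V₁) = 2.65 × 8.314 × ln(78.4/32.1) = 19.7 J/K.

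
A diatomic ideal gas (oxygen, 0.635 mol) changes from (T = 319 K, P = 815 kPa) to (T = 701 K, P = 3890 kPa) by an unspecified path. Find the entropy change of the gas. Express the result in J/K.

ΔS = 6.3 J/K

ΔS = nC_p ln(T₂/T₁) − nR ln(P₂/P₁), with C_p = 7R/2 = 29.1 J mol⁻¹ K⁻¹ for a diatomic ideal gas.
ΔS = 0.635 × [29.1 × ln(701/319) − 8.314 × ln(3890/815)] = 6.3 J/K.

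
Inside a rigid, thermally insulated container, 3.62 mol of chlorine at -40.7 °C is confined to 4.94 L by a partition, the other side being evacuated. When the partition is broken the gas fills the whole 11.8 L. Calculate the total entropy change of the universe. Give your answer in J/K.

No heat is exchanged and no work is done, so the ideal-gas temperature stays constant.
Entropy is a state function; using a reversible isothermal path, ΔS_gas = nR ln(V₂/V₁) = 3.62 × 8.314 × ln(11.8/4.94) = 26.2 J/K.
The insulated surroundings exchange no heat, so ΔS_surr = 0 and ΔS_universe = ΔS_gas.

ΔS_universe = 26.2 J/K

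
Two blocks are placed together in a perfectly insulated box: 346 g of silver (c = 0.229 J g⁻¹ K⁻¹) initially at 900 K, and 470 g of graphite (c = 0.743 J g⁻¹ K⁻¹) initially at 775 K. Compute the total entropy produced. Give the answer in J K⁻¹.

Energy balance: T_f = (m₁c₁T₁ + m₂c₂T₂)/(m₁c₁ + m₂c₂) = 798.12 K.
ΔS₁ = m₁c₁ ln(T_f/T₁) = 79.234 × ln(798.12/900) = -9.5192 J/K.
ΔS₂ = m₂c₂ ln(T_f/T₂) = 349.21 × ln(798.12/775) = 10.264 J/K.
ΔS_total = -9.5192 + 10.264 = 0.745 J/K.

ΔS_total = 0.745 J/K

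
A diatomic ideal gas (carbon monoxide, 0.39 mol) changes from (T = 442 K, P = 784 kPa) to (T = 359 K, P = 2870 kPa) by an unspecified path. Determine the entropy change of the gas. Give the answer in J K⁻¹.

ΔS = nC_p ln(T₂/T₁) − nR ln(P₂/P₁), with C_p = 7R/2 = 29.1 J mol⁻¹ K⁻¹ for a diatomic ideal gas.
ΔS = 0.39 × [29.1 × ln(359/442) − 8.314 × ln(2870/784)] = -6.57 J/K.

ΔS = -6.57 J/K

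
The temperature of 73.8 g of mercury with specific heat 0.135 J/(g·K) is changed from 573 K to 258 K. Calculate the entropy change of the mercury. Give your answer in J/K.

ΔS = ∫dQ_rev/T = m c ln(T₂/T₁) = 73.8 × 0.135 × ln(258/573) = -7.95 J/K.

ΔS = -7.95 J/K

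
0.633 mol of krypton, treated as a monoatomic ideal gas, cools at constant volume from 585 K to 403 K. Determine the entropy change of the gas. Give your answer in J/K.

At constant volume, ΔS = nC_V ln(T₂/T₁) with C_V = 3R/2 = 12.47 J mol⁻¹ K⁻¹.
ΔS = 0.633 × 12.47 × ln(403/585) = -2.94 J/K.

ΔS = -2.94 J/K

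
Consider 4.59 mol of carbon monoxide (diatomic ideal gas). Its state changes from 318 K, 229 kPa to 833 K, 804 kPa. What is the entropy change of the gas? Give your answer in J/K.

ΔS = nC_p ln(T₂/T₁) − nR ln(P₂/P₁), with C_p = 7R/2 = 29.1 J mol⁻¹ K⁻¹ for a diatomic ideal gas.
ΔS = 4.59 × [29.1 × ln(833/318) − 8.314 × ln(804/229)] = 80.7 J/K.

ΔS = 80.7 J/K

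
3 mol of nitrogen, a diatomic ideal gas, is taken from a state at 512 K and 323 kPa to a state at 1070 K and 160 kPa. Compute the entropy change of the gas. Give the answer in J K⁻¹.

ΔS = 81.9 J/K

ΔS = nC_p ln(T₂/T₁) − nR ln(P₂/P₁), with C_p = 7R/2 = 29.1 J mol⁻¹ K⁻¹ for a diatomic ideal gas.
ΔS = 3 × [29.1 × ln(1070/512) − 8.314 × ln(160/323)] = 81.9 J/K.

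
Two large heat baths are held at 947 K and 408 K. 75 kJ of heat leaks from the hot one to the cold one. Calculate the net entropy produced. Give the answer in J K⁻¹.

ΔS_hot = −Q/T_H = −75000/947 = -79.2 J/K and ΔS_cold = +Q/T_C = 75000/408 = 183.8 J/K.
ΔS_total = -79.2 + 183.8 = 105 J/K, positive as the second law requires.

ΔS_total = 105 J/K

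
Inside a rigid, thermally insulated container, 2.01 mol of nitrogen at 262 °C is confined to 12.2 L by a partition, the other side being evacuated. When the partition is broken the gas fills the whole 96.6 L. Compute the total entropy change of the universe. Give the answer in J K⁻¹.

ΔS_universe = 34.6 J/K

No heat is exchanged and no work is done, so the ideal-gas temperature stays constant.
Entropy is a state function; using a reversible isothermal path, ΔS_gas = nR ln(V₂/V₁) = 2.01 × 8.314 × ln(96.6/12.2) = 34.6 J/K.
The insulated surroundings exchange no heat, so ΔS_surr = 0 and ΔS_universe = ΔS_gas.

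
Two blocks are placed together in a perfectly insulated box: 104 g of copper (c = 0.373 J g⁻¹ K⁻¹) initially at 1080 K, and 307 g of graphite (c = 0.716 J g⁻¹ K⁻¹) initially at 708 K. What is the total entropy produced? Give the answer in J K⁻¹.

ΔS_total = 3.24 J/K

Energy balance: T_f = (m₁c₁T₁ + m₂c₂T₂)/(m₁c₁ + m₂c₂) = 763.8 K.
ΔS₁ = m₁c₁ ln(T_f/T₁) = 38.792 × ln(763.8/1080) = -13.44 J/K.
ΔS₂ = m₂c₂ ln(T_f/T₂) = 219.812 × ln(763.8/708) = 16.68 J/K.
ΔS_total = -13.44 + 16.68 = 3.24 J/K.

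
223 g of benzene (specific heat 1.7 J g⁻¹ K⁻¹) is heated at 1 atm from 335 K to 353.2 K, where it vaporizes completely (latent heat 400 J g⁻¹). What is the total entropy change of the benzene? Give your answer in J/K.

ΔS = 273 J/K

Warming step: ΔS₁ = m c ln(T_tr/T_i) = 223 × 1.7 × ln(353.2/335) = 20.06 J/K.
Phase change: ΔS₂ = +mL/T_tr = 223 × 400 / 353.2 = 252.5 J/K.
ΔS_total = (20.06) + (252.5) = 273 J/K.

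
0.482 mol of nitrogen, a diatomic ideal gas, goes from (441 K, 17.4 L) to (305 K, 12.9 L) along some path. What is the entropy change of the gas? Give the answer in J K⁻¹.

ΔS = -4.89 J/K

Entropy is a state function: ΔS = nC_V ln(T₂/T₁) + nR ln(V₂/V₁), with C_V = 5R/2 = 20.79 J mol⁻¹ K⁻¹ for a diatomic ideal gas.
ΔS = 0.482 × [20.79 × ln(305/441) + 8.314 × ln(12.9/17.4)] = -4.89 J/K.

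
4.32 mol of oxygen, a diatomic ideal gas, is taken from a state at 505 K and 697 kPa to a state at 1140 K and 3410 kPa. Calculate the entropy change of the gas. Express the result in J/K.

ΔS = nC_p ln(T₂/T₁) − nR ln(P₂/P₁), with C_p = 7R/2 = 29.1 J mol⁻¹ K⁻¹ for a diatomic ideal gas.
ΔS = 4.32 × [29.1 × ln(1140/505) − 8.314 × ln(3410/697)] = 45.3 J/K.

ΔS = 45.3 J/K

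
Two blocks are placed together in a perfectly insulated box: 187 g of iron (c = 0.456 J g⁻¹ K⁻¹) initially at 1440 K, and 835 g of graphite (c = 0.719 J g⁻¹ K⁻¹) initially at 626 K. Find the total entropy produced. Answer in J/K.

ΔS_total = 31.7 J/K

Energy balance: T_f = (m₁c₁T₁ + m₂c₂T₂)/(m₁c₁ + m₂c₂) = 727.24 K.
ΔS₁ = m₁c₁ ln(T_f/T₁) = 85.272 × ln(727.24/1440) = -58.253 J/K.
ΔS₂ = m₂c₂ ln(T_f/T₂) = 600.365 × ln(727.24/626) = 89.995 J/K.
ΔS_total = -58.253 + 89.995 = 31.7 J/K.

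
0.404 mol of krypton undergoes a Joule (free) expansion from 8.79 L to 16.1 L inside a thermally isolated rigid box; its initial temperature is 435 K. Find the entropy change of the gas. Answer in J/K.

ΔS_gas = 2.03 J/K

No heat is exchanged and no work is done, so the ideal-gas temperature stays constant.
Entropy is a state function; using a reversible isothermal path, ΔS_gas = nR ln(V₂/V₁) = 0.404 × 8.314 × ln(16.1/8.79) = 2.03 J/K.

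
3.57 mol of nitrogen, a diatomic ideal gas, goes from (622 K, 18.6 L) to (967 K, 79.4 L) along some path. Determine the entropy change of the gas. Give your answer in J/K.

ΔS = 75.8 J/K

Entropy is a state function: ΔS = nC_V ln(T₂/T₁) + nR ln(V₂/V₁), with C_V = 5R/2 = 20.79 J mol⁻¹ K⁻¹ for a diatomic ideal gas.
ΔS = 3.57 × [20.79 × ln(967/622) + 8.314 × ln(79.4/18.6)] = 75.8 J/K.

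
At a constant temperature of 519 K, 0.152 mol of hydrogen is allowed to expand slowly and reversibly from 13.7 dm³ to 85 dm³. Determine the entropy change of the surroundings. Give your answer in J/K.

For an isothermal ideal gas ΔS_gas = nR ln(V₂/V₁) = 0.152 × 8.314 × ln(85/13.7) = 2.31 J/K.
The process is reversible, so ΔS_surr = −ΔS_gas = -2.31 J/K and ΔS_universe = 0.

ΔS_surr = -2.31 J/K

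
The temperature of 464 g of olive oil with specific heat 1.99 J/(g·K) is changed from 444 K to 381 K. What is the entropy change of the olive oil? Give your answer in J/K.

ΔS = ∫dQ_rev/T = m c ln(T₂/T₁) = 464 × 1.99 × ln(381/444) = -141 J/K.

ΔS = -141 J/K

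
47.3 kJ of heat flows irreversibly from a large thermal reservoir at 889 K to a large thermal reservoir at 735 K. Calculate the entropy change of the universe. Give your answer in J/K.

ΔS_hot = −Q/T_H = −47300/889 = -53.21 J/K and ΔS_cold = +Q/T_C = 47300/735 = 64.35 J/K.
ΔS_total = -53.21 + 64.35 = 11.1 J/K, positive as the second law requires.

ΔS_total = 11.1 J/K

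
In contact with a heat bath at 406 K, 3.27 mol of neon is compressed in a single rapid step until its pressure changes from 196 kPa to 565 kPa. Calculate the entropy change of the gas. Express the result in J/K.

ΔS_gas = -28.8 J/K

Entropy is a state function, so ΔS_gas depends only on the end states.
For an isothermal ideal gas ΔS_gas = nR ln(P₁/P₂) = 3.27 × 8.314 × ln(196/565) = -28.8 J/K.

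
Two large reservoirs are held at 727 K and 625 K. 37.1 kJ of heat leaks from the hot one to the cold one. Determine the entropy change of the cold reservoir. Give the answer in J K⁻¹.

ΔS_cold = 59.4 J/K

The cold reservoir gains heat Q, so ΔS_cold = +Q/T_C = 37100/625 = 59.4 J/K.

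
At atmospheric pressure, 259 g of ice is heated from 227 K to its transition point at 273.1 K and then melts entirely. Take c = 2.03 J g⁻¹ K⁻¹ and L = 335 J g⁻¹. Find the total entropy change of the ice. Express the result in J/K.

Warming step: ΔS₁ = m c ln(T_tr/T_i) = 259 × 2.03 × ln(273.1/227) = 97.21 J/K.
Phase change: ΔS₂ = +mL/T_tr = 259 × 335 / 273.1 = 317.7 J/K.
ΔS_total = (97.21) + (317.7) = 415 J/K.

ΔS = 415 J/K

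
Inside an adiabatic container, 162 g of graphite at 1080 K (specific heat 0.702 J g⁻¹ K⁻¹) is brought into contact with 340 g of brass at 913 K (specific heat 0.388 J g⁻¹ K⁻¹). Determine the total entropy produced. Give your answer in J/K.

ΔS_total = 0.864 J/K

Energy balance: T_f = (m₁c₁T₁ + m₂c₂T₂)/(m₁c₁ + m₂c₂) = 990.31 K.
ΔS₁ = m₁c₁ ln(T_f/T₁) = 113.724 × ln(990.31/1080) = -9.8591 J/K.
ΔS₂ = m₂c₂ ln(T_f/T₂) = 131.92 × ln(990.31/913) = 10.723 J/K.
ΔS_total = -9.8591 + 10.723 = 0.864 J/K.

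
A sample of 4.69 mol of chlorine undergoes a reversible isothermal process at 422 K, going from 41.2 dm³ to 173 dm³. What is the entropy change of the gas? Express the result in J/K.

ΔS_gas = 55.9 J/K

For an isothermal ideal gas ΔS_gas = nR ln(V₂/V₁) = 4.69 × 8.314 × ln(173/41.2) = 55.9 J/K.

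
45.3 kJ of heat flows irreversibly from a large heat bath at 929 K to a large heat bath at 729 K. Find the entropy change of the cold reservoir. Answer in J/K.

The cold reservoir gains heat Q, so ΔS_cold = +Q/T_C = 45300/729 = 62.1 J/K.

ΔS_cold = 62.1 J/K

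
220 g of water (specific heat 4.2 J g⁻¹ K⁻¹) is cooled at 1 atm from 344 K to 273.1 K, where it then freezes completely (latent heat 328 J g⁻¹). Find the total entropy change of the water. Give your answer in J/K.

Cooling step: ΔS₁ = m c ln(T_tr/T_i) = 220 × 4.2 × ln(273.1/344) = -213.26 J/K.
Phase change: ΔS₂ = −mL/T_tr = −220 × 328 / 273.1 = -264.23 J/K.
ΔS_total = (-213.26) + (-264.23) = -477 J/K.

ΔS = -477 J/K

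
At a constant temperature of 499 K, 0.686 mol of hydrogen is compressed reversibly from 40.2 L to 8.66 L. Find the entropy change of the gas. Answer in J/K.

For an isothermal ideal gas ΔS_gas = nR ln(V₂/V₁) = 0.686 × 8.314 × ln(8.66/40.2) = -8.76 J/K.

ΔS_gas = -8.76 J/K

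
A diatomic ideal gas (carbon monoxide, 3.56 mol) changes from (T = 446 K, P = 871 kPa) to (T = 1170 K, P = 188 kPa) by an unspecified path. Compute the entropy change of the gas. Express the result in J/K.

ΔS = nC_p ln(T₂/T₁) − nR ln(P₂/P₁), with C_p = 7R/2 = 29.1 J mol⁻¹ K⁻¹ for a diatomic ideal gas.
ΔS = 3.56 × [29.1 × ln(1170/446) − 8.314 × ln(188/871)] = 145 J/K.

ΔS = 145 J/K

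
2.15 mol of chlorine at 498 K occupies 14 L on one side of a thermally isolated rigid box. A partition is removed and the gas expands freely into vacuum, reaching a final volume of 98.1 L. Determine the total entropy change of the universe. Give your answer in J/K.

ΔS_universe = 34.8 J/K

For an ideal gas in free expansion Q = 0 and W = 0, so T is unchanged.
Entropy is a state function; using a reversible isothermal path, ΔS_gas = nR ln(V₂/V₁) = 2.15 × 8.314 × ln(98.1/14) = 34.8 J/K.
The insulated surroundings exchange no heat, so ΔS_surr = 0 and ΔS_universe = ΔS_gas.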